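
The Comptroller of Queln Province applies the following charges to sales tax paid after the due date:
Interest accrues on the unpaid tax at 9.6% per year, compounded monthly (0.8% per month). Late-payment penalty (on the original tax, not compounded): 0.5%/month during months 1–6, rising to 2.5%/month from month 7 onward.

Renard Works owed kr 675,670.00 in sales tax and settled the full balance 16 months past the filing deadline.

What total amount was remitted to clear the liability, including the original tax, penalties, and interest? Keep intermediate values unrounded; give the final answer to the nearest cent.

Penalty, months 1–6: 6 × 0.5% × kr 675,670.00 = kr 20,270.10
Penalty, months 7–16: 10 × 2.5% × kr 675,670.00 = kr 168,917.50
Interest: kr 675,670.00 × ((1 + 0.008)^16 − 1) = kr 675,670.00 × 0.1359743… = kr 91,873.7688…
Total = kr 675,670.00 + kr 189,187.6000 + kr 91,873.7688… = kr 956,731.37

kr 956,731.37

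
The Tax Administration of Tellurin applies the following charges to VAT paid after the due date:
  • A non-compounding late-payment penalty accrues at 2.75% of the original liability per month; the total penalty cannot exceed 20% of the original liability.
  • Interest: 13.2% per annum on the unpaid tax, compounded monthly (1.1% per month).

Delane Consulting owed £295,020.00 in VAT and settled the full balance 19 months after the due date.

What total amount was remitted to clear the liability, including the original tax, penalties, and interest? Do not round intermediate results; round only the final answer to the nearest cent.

£422,185.25

Penalty (uncapped): 19 × 2.75% × £295,020.00 = £154,147.95; cap = 20% × £295,020.00 = £59,004.00 → penalty = £59,004.00
Interest: £295,020.00 × ((1 + 0.011)^19 − 1) = £295,020.00 × 0.2310394… = £68,161.2465…
Total = £295,020.00 + £59,004.0000 + £68,161.2465… = £422,185.25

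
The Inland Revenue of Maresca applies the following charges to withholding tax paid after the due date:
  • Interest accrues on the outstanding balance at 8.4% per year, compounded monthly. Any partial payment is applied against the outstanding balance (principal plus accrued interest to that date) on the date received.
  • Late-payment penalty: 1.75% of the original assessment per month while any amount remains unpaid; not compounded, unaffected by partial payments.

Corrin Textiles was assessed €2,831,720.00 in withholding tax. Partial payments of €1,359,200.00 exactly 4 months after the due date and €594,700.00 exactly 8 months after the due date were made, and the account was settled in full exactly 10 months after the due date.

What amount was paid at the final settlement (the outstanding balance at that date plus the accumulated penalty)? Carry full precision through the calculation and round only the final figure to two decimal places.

Monthly rate = 8.4% ÷ 12 = 0.7%
Balance at month 4: €2,831,720.0000 × (1 + 0.007)^4 = €2,911,844.5776…
After €1,359,200.00 payment: €2,911,844.5776… − €1,359,200.00 = €1,552,644.5776…
Balance at month 8: €1,552,644.5776… × (1 + 0.007)^4 = €1,596,577.2372…
After €594,700.00 payment: €1,596,577.2372… − €594,700.00 = €1,001,877.2372…
Balance at month 10: €1,001,877.2372… × (1 + 0.007)^2 = €1,015,952.6105…
Penalty: 10 × 1.75% × €2,831,720.00 = €495,551.00
Final settlement = outstanding balance + penalty = €1,015,952.6105… + €495,551.00 = €1,511,503.61

€1,511,503.61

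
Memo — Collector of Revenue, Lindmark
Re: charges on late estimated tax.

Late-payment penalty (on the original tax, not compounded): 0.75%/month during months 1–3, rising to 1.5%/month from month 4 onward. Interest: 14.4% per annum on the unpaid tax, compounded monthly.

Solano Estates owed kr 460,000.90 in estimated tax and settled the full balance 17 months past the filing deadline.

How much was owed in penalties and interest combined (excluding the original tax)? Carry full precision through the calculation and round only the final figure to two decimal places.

Penalty, months 1–3: 3 × 0.75% × kr 460,000.90 = kr 10,350.02…
Penalty, months 4–17: 14 × 1.5% × kr 460,000.90 = kr 96,600.19…
Interest (14.4%/yr ÷ 12 = 1.2%/month): kr 460,000.90 × ((1 + 0.012)^17 − 1) = kr 103,412.7881…
Penalties + interest = kr 106,950.2093… + kr 103,412.7881… = kr 210,363.00

kr 210,363.00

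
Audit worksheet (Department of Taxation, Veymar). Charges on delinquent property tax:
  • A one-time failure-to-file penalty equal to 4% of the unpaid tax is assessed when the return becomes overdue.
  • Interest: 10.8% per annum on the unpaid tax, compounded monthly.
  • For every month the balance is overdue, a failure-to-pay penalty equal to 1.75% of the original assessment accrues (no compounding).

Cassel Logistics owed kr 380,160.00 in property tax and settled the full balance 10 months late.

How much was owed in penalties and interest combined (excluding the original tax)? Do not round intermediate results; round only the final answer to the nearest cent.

kr 117,368.27

Failure-to-file penalty: 4% × kr 380,160.00 = kr 15,206.40
Failure-to-pay penalty = 1.75% × kr 380,160.00 × 10 mo = kr 66,528.00
Interest (10.8%/yr ÷ 12 = 0.9%/month): kr 380,160.00 × ((1 + 0.009)^10 − 1) = kr 35,633.8691…
Penalties + interest = kr 81,734.4000 + kr 35,633.8691… = kr 117,368.27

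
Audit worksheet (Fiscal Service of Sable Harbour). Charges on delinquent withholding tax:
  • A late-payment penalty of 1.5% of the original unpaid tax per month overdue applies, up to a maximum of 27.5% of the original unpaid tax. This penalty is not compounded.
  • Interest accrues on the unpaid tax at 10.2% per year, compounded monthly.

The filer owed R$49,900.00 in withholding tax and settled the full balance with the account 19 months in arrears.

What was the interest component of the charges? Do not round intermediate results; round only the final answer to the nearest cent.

Interest (10.2%/yr ÷ 12 = 0.85%/month): R$49,900.00 × ((1 + 0.0085)^19 − 1) = R$8,706.0828…

R$8,706.08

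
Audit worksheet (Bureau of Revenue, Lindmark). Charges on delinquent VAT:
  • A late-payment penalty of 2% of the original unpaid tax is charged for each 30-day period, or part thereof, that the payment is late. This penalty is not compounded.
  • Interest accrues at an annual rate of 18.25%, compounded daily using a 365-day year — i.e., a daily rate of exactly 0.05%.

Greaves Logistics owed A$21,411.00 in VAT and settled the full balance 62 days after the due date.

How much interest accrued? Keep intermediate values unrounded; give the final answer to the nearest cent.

A$673.97

Interest: A$21,411.00 × ((1 + 0.0005)^62 − 1) = A$21,411.00 × 0.03147751… = A$673.9650…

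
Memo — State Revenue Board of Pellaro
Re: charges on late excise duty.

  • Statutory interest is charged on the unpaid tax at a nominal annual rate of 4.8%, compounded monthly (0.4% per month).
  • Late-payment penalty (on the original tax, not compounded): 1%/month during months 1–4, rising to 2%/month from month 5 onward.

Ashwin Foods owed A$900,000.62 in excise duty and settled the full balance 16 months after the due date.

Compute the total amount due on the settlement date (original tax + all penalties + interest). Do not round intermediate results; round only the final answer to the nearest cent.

A$1,211,361.51

Penalty, months 1–4: 4 × 1% × A$900,000.62 = A$36,000.02…
Penalty, months 5–16: 12 × 2% × A$900,000.62 = A$216,000.15…
Interest: A$900,000.62 × ((1 + 0.004)^16 − 1) = A$900,000.62 × 0.0659563… = A$59,360.7203…
Total = A$900,000.62 + A$252,000.1736 + A$59,360.7203… = A$1,211,361.51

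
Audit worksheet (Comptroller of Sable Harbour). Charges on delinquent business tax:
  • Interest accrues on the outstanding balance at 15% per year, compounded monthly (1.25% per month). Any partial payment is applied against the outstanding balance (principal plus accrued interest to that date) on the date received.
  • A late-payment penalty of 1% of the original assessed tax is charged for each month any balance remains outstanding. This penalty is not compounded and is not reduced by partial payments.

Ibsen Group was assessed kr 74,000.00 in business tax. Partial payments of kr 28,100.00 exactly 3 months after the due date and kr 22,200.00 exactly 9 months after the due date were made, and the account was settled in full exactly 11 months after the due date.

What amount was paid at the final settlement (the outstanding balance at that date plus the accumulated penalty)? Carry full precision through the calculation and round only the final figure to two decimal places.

kr 39,180.86

Balance at month 3: kr 74,000.0000 × (1 + 0.0125)^3 = kr 76,809.8320…
After kr 28,100.00 payment: kr 76,809.8320… − kr 28,100.00 = kr 48,709.8320…
Balance at month 9: kr 48,709.8320… × (1 + 0.0125)^6 = kr 52,479.1538…
After kr 22,200.00 payment: kr 52,479.1538… − kr 22,200.00 = kr 30,279.1538…
Balance at month 11: kr 30,279.1538… × (1 + 0.0125)^2 = kr 31,040.8637…
Penalty: 11 × 1% × kr 74,000.00 = kr 8,140.00
Final settlement = outstanding balance + penalty = kr 31,040.8637… + kr 8,140.00 = kr 39,180.86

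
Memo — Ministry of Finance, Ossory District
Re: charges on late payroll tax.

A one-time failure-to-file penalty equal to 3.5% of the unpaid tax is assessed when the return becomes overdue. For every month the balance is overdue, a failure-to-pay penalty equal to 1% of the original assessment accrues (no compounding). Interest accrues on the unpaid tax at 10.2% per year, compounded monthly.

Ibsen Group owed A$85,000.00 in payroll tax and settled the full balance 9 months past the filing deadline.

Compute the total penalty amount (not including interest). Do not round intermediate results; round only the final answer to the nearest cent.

Failure-to-file penalty: 3.5% × A$85,000.00 = A$2,975.00
Failure-to-pay penalty: 9 × 1% × A$85,000.00 = A$7,650.00
Total penalty = A$2,975.00 + A$7,650.00 = A$10,625.00

A$10,625.00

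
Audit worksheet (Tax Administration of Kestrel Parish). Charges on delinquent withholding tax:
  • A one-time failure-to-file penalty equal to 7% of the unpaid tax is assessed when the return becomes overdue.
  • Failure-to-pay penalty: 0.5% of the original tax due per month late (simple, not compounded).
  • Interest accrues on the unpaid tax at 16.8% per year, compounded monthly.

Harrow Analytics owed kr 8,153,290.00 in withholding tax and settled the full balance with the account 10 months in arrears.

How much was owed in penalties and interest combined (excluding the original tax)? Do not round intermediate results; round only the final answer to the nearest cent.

Failure-to-file penalty: 7% × kr 8,153,290.00 = kr 570,730.30
Failure-to-pay penalty: 10 × 0.5% × kr 8,153,290.00 = kr 407,664.50
Interest (16.8%/yr ÷ 12 = 1.4%/month): kr 8,153,290.00 × ((1 + 0.014)^10 − 1) = kr 1,216,124.2267…
Penalties + interest = kr 978,394.8000 + kr 1,216,124.2267… = kr 2,194,519.03

kr 2,194,519.03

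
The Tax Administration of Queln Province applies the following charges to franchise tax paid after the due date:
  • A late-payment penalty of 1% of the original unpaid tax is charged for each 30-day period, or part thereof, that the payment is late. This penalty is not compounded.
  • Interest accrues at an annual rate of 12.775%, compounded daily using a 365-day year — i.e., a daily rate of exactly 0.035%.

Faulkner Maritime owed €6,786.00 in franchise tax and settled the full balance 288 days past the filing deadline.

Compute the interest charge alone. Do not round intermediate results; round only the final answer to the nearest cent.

Interest: €6,786.00 × ((1 + 0.00035)^288 − 1) = €6,786.00 × 0.10603590… = €719.5596…

€719.56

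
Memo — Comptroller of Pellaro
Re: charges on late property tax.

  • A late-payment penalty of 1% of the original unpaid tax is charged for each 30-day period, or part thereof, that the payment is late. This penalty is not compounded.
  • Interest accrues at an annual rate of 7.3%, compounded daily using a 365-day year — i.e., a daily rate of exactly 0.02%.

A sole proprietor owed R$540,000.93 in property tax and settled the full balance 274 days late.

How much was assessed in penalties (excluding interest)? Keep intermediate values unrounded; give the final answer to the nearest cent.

R$54,000.09

Penalty periods: ⌈274/30⌉ = 10; penalty = 10 × 1% × R$540,000.93 = R$54,000.09…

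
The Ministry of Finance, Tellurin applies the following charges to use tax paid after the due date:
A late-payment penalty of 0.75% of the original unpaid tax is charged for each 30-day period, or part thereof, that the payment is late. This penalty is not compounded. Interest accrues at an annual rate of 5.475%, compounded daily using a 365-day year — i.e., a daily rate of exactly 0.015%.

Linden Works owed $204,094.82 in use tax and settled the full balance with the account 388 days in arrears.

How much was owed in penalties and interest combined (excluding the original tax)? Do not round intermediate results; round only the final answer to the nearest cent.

Penalty periods: ⌈388/30⌉ = 13; penalty = 13 × 0.75% × $204,094.82 = $19,899.24…
Interest: $204,094.82 × ((1 + 0.00015)^388 − 1) = $204,094.82 × 0.05992233… = $12,229.8379…
Penalties + interest = $19,899.2450… + $12,229.8379… = $32,129.08

$32,129.08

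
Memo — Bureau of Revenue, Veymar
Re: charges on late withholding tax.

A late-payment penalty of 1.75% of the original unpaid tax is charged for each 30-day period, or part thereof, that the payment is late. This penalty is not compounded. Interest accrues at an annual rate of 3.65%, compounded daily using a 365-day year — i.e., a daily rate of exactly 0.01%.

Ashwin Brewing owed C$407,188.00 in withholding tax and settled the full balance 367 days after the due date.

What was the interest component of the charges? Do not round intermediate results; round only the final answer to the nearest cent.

C$15,220.63

Interest: C$407,188.00 × ((1 + 0.0001)^367 − 1) = C$407,188.00 × 0.03737986… = C$15,220.6289…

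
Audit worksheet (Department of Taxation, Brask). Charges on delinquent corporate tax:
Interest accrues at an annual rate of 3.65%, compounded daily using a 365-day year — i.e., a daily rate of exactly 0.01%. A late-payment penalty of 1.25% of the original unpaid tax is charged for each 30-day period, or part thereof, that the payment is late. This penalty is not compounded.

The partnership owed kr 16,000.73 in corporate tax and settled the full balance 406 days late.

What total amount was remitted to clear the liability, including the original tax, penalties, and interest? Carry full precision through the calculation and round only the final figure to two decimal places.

Penalty periods: ⌈406/30⌉ = 14; penalty = 14 × 1.25% × kr 16,000.73 = kr 2,800.13…
Interest: kr 16,000.73 × ((1 + 0.0001)^406 − 1) = kr 16,000.73 × 0.04143333… = kr 662.9636…
Total = kr 16,000.73 + kr 2,800.1278… + kr 662.9636… = kr 19,463.82

kr 19,463.82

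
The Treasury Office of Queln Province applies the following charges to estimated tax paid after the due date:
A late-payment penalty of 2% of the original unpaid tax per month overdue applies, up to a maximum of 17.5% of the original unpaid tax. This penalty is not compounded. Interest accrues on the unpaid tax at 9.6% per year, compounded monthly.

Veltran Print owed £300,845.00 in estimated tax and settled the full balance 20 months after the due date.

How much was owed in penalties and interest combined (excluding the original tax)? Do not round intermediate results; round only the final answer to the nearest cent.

Penalty (uncapped): 20 × 2% × £300,845.00 = £120,338.00; cap = 17.5% × £300,845.00 = £52,647.88… → penalty = £52,647.88…
Interest (9.6%/yr ÷ 12 = 0.8%/month): £300,845.00 × ((1 + 0.008)^20 − 1) = £51,975.1987…
Penalties + interest = £52,647.8750 + £51,975.1987… = £104,623.07

£104,623.07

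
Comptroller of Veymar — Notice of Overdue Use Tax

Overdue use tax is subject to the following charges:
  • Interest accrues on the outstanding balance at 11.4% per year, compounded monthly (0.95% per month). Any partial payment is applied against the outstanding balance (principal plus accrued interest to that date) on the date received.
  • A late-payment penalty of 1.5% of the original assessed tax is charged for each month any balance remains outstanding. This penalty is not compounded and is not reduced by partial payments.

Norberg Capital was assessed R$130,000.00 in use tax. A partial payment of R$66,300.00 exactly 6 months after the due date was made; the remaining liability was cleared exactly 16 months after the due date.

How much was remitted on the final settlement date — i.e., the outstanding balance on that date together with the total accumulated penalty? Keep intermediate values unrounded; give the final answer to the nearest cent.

Balance at month 6: R$130,000.0000 × (1 + 0.0095)^6 = R$137,588.2326…
After R$66,300.00 payment: R$137,588.2326… − R$66,300.00 = R$71,288.2326…
Balance at month 16: R$71,288.2326… × (1 + 0.0095)^10 = R$78,357.5919…
Penalty: 16 × 1.5% × R$130,000.00 = R$31,200.00
Final settlement = outstanding balance + penalty = R$78,357.5919… + R$31,200.00 = R$109,557.59

R$109,557.59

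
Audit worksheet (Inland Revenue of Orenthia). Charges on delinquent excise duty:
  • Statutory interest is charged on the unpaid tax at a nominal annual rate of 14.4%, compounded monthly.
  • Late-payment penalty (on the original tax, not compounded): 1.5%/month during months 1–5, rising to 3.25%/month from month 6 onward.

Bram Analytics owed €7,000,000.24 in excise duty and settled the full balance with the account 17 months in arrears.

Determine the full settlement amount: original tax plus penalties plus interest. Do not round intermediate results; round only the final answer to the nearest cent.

Penalty, months 1–5: 5 × 1.5% × €7,000,000.24 = €525,000.02…
Penalty, months 6–17: 12 × 3.25% × €7,000,000.24 = €2,730,000.09…
Interest (14.4%/yr ÷ 12 = 1.2%/month): €7,000,000.24 × ((1 + 0.012)^17 − 1) = €1,573,669.8378…
Total = €7,000,000.24 + €3,255,000.1116 + €1,573,669.8378… = €11,828,670.19

€11,828,670.19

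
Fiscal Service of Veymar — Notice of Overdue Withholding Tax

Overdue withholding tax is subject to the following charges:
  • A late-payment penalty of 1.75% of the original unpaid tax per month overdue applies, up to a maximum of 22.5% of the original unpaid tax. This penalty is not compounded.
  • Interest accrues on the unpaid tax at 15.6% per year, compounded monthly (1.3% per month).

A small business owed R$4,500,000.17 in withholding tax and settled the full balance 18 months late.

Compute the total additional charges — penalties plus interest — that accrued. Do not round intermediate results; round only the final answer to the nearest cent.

R$2,190,331.98

Penalty (uncapped): 18 × 1.75% × R$4,500,000.17 = R$1,417,500.05…; cap = 22.5% × R$4,500,000.17 = R$1,012,500.04… → penalty = R$1,012,500.04…
Interest: R$4,500,000.17 × ((1 + 0.013)^18 − 1) = R$4,500,000.17 × 0.2617404… = R$1,177,831.9414…
Penalties + interest = R$1,012,500.0383… + R$1,177,831.9414… = R$2,190,331.98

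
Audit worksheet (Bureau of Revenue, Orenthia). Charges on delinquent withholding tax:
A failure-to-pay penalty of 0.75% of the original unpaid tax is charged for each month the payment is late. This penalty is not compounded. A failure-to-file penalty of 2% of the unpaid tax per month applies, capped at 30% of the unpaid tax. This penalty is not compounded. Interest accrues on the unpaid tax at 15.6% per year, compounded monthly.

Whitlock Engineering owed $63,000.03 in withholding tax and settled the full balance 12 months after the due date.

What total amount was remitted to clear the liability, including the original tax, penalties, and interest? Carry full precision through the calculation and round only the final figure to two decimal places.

$94,352.11

Failure-to-file: 12 × 2% × $63,000.03 = $15,120.01… (under the 30% cap)
Failure-to-pay penalty = 0.75% × $63,000.03 × 12 mo = $5,670.00…
Interest (15.6%/yr ÷ 12 = 1.3%/month): $63,000.03 × ((1 + 0.013)^12 − 1) = $10,562.0669…
Total = $63,000.03 + $20,790.0099 + $10,562.0669… = $94,352.11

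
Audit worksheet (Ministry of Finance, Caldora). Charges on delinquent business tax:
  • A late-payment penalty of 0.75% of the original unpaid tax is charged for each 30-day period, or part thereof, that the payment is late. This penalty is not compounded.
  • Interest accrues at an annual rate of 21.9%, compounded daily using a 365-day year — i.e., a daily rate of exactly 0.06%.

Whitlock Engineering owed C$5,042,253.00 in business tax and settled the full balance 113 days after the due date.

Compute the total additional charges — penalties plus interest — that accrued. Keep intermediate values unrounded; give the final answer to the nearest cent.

C$504,878.27

Penalty periods: ⌈113/30⌉ = 4; penalty = 4 × 0.75% × C$5,042,253.00 = C$151,267.59
Interest: C$5,042,253.00 × ((1 + 0.0006)^113 − 1) = C$5,042,253.00 × 0.07012950… = C$353,610.6761…
Penalties + interest = C$151,267.5900 + C$353,610.6761… = C$504,878.27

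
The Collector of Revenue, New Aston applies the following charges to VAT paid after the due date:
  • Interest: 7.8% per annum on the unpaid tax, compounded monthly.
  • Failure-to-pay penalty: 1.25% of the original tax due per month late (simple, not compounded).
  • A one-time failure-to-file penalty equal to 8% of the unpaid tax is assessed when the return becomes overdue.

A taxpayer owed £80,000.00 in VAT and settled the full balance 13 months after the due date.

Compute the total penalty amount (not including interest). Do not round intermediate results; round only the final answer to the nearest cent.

Failure-to-file penalty: 8% × £80,000.00 = £6,400.00
Failure-to-pay penalty: 13 × 1.25% × £80,000.00 = £13,000.00
Total penalty = £6,400.00 + £13,000.00 = £19,400.00

£19,400.00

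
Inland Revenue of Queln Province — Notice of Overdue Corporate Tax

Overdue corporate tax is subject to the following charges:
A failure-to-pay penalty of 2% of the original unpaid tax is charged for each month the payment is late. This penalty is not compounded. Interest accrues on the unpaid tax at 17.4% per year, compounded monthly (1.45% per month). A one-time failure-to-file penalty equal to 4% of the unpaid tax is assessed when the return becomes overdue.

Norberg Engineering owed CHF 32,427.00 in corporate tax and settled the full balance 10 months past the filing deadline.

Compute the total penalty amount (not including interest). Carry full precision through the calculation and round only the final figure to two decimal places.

CHF 7,782.48

Failure-to-file penalty: 4% × CHF 32,427.00 = CHF 1,297.08
Failure-to-pay penalty = 2% × CHF 32,427.00 × 10 mo = CHF 6,485.40
Total penalty = CHF 1,297.08 + CHF 6,485.40 = CHF 7,782.48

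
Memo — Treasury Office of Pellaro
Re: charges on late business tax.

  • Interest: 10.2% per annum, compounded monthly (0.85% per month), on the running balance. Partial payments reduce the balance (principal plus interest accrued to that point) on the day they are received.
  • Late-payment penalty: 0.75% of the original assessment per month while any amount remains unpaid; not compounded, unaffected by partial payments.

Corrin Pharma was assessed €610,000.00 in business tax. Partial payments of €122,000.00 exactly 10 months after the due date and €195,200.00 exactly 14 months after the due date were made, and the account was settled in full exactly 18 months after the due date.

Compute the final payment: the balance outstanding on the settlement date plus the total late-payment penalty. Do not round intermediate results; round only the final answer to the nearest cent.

Balance at month 10: €610,000.0000 × (1 + 0.0085)^10 = €663,878.8920…
After €122,000.00 payment: €663,878.8920… − €122,000.00 = €541,878.8920…
Balance at month 14: €541,878.8920… × (1 + 0.0085)^4 = €560,539.0128…
After €195,200.00 payment: €560,539.0128… − €195,200.00 = €365,339.0128…
Balance at month 18: €365,339.0128… × (1 + 0.0085)^4 = €377,919.8131…
Penalty: 18 × 0.75% × €610,000.00 = €82,350.00
Final settlement = outstanding balance + penalty = €377,919.8131… + €82,350.00 = €460,269.81

€460,269.81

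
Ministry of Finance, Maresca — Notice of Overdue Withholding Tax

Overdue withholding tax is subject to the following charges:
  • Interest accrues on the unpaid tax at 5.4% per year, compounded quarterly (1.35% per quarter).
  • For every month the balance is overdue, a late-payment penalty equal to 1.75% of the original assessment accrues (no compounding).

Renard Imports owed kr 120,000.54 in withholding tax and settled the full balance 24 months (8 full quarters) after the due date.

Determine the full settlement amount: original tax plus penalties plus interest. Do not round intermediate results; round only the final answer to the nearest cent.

Late-payment penalty = 1.75% × kr 120,000.54 × 24 mo = kr 50,400.23…
Interest: kr 120,000.54 × ((1 + 0.0135)^8 − 1) = kr 120,000.54 × 0.1132431… = kr 13,589.2369…
Total = kr 120,000.54 + kr 50,400.2268 + kr 13,589.2369… = kr 183,990.00

kr 183,990.00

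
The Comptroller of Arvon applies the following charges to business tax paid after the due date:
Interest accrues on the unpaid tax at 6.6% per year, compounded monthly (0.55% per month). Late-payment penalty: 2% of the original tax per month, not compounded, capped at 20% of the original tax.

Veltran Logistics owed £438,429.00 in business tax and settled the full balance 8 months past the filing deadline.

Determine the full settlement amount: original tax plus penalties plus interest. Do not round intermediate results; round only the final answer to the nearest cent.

£528,243.98

Penalty: 8 × 2% × £438,429.00 = £70,148.64 (below the 20% cap of £87,685.80)
Interest: £438,429.00 × ((1 + 0.0055)^8 − 1) = £438,429.00 × 0.0448564… = £19,666.3384…
Total = £438,429.00 + £70,148.6400 + £19,666.3384… = £528,243.98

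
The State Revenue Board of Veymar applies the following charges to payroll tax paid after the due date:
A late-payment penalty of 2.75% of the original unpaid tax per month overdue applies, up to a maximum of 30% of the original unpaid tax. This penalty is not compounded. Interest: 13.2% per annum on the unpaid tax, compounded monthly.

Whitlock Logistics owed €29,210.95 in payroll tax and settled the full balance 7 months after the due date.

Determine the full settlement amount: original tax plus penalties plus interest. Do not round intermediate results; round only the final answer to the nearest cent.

Penalty: 7 × 2.75% × €29,210.95 = €5,623.11… (below the 30% cap of €8,763.29…)
Interest (13.2%/yr ÷ 12 = 1.1%/month): €29,210.95 × ((1 + 0.011)^7 − 1) = €2,324.8440…
Total = €29,210.95 + €5,623.1079… + €2,324.8440… = €37,158.90

€37,158.90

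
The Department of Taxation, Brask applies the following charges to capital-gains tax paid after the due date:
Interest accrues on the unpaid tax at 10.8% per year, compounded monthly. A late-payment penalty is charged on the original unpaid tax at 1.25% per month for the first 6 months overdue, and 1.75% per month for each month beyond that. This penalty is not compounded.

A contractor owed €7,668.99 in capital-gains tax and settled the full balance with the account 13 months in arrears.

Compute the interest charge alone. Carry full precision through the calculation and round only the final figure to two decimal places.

€947.36

Interest (10.8%/yr ÷ 12 = 0.9%/month): €7,668.99 × ((1 + 0.009)^13 − 1) = €947.3600…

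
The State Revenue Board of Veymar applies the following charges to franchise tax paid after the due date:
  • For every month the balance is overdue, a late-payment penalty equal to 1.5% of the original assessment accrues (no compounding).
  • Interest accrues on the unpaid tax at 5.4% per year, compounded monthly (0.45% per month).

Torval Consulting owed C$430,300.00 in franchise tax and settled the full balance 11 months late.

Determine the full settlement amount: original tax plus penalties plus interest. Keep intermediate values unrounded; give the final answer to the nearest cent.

Late-payment penalty: 11 × 1.5% × C$430,300.00 = C$70,999.50
Interest: C$430,300.00 × ((1 + 0.0045)^11 − 1) = C$430,300.00 × 0.0506289… = C$21,785.6251…
Total = C$430,300.00 + C$70,999.5000 + C$21,785.6251… = C$523,085.13

C$523,085.13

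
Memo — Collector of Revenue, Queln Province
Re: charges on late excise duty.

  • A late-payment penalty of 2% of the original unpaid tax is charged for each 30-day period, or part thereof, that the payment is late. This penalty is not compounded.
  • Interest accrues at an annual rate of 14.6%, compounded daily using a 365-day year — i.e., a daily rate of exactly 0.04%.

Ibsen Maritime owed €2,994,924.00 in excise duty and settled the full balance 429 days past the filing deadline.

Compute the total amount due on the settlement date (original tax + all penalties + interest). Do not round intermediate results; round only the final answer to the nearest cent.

Penalty periods: ⌈429/30⌉ = 15; penalty = 15 × 2% × €2,994,924.00 = €898,477.20
Interest: €2,994,924.00 × ((1 + 0.0004)^429 − 1) = €2,994,924.00 × 0.18716212… = €560,536.3366…
Total = €2,994,924.00 + €898,477.2000 + €560,536.3366… = €4,453,937.54

€4,453,937.54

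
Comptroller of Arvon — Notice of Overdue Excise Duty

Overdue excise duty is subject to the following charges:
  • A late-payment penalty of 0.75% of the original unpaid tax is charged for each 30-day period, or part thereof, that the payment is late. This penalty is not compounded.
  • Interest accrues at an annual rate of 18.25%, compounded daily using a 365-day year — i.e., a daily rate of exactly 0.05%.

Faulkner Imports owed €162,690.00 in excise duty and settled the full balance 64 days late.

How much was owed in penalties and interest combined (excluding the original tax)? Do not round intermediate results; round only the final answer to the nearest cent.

€8,949.45

Penalty periods: ⌈64/30⌉ = 3; penalty = 3 × 0.75% × €162,690.00 = €3,660.53…
Interest: €162,690.00 × ((1 + 0.0005)^64 − 1) = €162,690.00 × 0.03250925… = €5,288.9295…
Penalties + interest = €3,660.5250 + €5,288.9295… = €8,949.45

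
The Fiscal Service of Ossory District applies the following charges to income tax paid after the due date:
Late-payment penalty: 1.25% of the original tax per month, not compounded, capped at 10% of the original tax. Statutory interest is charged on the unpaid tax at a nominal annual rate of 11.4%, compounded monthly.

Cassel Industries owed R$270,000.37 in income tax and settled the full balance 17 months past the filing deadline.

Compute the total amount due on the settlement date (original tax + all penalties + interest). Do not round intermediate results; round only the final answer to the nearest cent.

Penalty (uncapped): 17 × 1.25% × R$270,000.37 = R$57,375.08…; cap = 10% × R$270,000.37 = R$27,000.04… → penalty = R$27,000.04…
Interest (11.4%/yr ÷ 12 = 0.95%/month): R$270,000.37 × ((1 + 0.0095)^17 − 1) = R$47,081.8244…
Total = R$270,000.37 + R$27,000.0370 + R$47,081.8244… = R$344,082.23

R$344,082.23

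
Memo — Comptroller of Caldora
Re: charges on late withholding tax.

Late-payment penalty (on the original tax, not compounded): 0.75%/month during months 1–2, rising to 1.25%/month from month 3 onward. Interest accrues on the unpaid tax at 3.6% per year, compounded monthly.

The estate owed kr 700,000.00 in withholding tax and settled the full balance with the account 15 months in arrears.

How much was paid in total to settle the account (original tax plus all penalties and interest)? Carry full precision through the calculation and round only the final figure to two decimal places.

kr 856,420.18

Penalty, months 1–2: 2 × 0.75% × kr 700,000.00 = kr 10,500.00
Penalty, months 3–15: 13 × 1.25% × kr 700,000.00 = kr 113,750.00
Interest (3.6%/yr ÷ 12 = 0.3%/month): kr 700,000.00 × ((1 + 0.003)^15 − 1) = kr 32,170.1774…
Total = kr 700,000.00 + kr 124,250.0000 + kr 32,170.1774… = kr 856,420.18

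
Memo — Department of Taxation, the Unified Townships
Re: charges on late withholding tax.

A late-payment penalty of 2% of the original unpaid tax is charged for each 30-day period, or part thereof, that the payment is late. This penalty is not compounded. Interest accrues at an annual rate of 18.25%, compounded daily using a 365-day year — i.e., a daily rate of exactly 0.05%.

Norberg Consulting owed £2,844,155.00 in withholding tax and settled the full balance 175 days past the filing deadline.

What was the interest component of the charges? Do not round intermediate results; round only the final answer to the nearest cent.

Interest: £2,844,155.00 × ((1 + 0.0005)^175 − 1) = £2,844,155.00 × 0.09141840… = £260,008.0919…

£260,008.09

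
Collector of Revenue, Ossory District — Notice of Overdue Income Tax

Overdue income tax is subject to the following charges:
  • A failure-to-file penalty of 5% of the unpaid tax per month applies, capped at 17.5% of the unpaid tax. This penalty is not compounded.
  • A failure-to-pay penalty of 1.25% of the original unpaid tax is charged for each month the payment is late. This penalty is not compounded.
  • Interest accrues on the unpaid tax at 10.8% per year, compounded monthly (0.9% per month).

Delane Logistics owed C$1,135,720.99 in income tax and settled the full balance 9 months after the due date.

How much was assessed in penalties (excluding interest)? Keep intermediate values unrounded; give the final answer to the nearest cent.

C$326,519.78

Failure-to-file: 9 × 5% × C$1,135,720.99 = C$511,074.45…, capped at 17.5% × C$1,135,720.99 = C$198,751.17…
Failure-to-pay penalty = 1.25% × C$1,135,720.99 × 9 mo = C$127,768.61…
Total penalty = C$198,751.17… + C$127,768.61… = C$326,519.78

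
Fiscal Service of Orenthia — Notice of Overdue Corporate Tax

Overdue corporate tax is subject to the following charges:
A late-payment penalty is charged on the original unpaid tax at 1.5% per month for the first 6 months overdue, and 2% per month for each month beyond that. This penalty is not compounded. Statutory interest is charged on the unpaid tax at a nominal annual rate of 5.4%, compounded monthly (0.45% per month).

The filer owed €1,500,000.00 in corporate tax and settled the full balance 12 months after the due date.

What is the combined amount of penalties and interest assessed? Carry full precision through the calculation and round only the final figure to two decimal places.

€398,035.13

Penalty, months 1–6: 6 × 1.5% × €1,500,000.00 = €135,000.00
Penalty, months 7–12: 6 × 2% × €1,500,000.00 = €180,000.00
Interest: €1,500,000.00 × ((1 + 0.0045)^12 − 1) = €1,500,000.00 × 0.0553568… = €83,035.1279…
Penalties + interest = €315,000.0000 + €83,035.1279… = €398,035.13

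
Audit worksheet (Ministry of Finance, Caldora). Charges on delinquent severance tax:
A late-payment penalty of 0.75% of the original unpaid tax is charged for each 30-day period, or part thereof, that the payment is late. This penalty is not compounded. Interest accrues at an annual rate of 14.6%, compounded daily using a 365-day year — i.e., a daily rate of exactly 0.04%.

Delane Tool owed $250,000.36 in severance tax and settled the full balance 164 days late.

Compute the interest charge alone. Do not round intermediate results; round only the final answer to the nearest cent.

Interest: $250,000.36 × ((1 + 0.0004)^164 − 1) = $250,000.36 × 0.06778551… = $16,946.4010…

$16,946.40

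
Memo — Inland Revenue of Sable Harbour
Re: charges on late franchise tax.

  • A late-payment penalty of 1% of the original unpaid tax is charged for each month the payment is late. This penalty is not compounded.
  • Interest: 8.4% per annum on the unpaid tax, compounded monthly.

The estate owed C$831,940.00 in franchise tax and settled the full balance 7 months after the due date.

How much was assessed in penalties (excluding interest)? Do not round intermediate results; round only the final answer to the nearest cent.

Late-payment penalty = 1% × C$831,940.00 × 7 mo = C$58,235.80

C$58,235.80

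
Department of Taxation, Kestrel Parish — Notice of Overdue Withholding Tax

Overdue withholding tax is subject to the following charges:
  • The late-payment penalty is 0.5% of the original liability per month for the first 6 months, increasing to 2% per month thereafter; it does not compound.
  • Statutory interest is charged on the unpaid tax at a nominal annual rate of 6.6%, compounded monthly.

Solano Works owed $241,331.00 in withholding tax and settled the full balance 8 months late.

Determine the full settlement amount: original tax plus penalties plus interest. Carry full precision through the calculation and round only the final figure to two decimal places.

$269,049.41

Penalty, months 1–6: 6 × 0.5% × $241,331.00 = $7,239.93
Penalty, months 7–8: 2 × 2% × $241,331.00 = $9,653.24
Interest (6.6%/yr ÷ 12 = 0.55%/month): $241,331.00 × ((1 + 0.0055)^8 − 1) = $10,825.2354…
Total = $241,331.00 + $16,893.1700 + $10,825.2354… = $269,049.41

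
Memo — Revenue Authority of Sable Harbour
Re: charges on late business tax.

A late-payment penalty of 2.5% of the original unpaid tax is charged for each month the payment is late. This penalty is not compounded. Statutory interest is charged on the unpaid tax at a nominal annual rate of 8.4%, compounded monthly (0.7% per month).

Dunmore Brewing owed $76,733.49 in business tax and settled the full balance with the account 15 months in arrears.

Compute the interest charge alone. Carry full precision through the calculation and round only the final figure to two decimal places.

Interest: $76,733.49 × ((1 + 0.007)^15 − 1) = $76,733.49 × 0.1103044… = $8,464.0411…

$8,464.04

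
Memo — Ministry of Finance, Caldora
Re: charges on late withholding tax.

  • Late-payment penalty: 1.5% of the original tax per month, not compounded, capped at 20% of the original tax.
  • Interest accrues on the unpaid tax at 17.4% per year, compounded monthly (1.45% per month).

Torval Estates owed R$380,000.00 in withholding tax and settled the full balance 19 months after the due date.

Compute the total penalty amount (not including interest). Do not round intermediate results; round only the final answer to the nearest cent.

R$76,000.00

Penalty (uncapped): 19 × 1.5% × R$380,000.00 = R$108,300.00; cap = 20% × R$380,000.00 = R$76,000.00 → penalty = R$76,000.00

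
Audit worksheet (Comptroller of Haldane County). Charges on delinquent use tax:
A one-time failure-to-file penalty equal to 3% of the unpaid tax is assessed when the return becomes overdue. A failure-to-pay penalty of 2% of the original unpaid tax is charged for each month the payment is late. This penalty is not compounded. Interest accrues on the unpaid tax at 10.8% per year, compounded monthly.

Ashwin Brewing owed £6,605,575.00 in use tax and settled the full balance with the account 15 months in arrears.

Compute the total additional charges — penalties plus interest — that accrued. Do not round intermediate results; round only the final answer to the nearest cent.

Failure-to-file penalty: 3% × £6,605,575.00 = £198,167.25
Failure-to-pay penalty: 15 × 2% × £6,605,575.00 = £1,981,672.50
Interest (10.8%/yr ÷ 12 = 0.9%/month): £6,605,575.00 × ((1 + 0.009)^15 − 1) = £950,184.4237…
Penalties + interest = £2,179,839.7500 + £950,184.4237… = £3,130,024.17

£3,130,024.17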